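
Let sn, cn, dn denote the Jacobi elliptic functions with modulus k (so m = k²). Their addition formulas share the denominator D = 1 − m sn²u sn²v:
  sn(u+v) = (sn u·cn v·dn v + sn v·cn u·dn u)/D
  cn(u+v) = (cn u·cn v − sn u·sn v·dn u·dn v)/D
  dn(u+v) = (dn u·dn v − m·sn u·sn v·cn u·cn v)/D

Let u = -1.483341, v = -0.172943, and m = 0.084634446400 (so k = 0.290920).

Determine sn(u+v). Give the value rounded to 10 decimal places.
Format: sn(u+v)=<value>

sn u = -0.9931510845488957, cn u = 0.1168371655739399, dn u = 0.9573509763576283
sn v = -0.172010750324836, cn v = 0.9850950724537642, dn v = 0.9987471459485034
m = k² = 0.0846344464
D = 1 − m·sn²u·sn²v = 0.9975300453422255
sn(u+v) = (sn u·cn v·dn v + sn v·cn u·dn u)/D = -0.9963626325245689/0.9975300453422255 = -0.9988296965859749

sn(u+v)=-0.9988296966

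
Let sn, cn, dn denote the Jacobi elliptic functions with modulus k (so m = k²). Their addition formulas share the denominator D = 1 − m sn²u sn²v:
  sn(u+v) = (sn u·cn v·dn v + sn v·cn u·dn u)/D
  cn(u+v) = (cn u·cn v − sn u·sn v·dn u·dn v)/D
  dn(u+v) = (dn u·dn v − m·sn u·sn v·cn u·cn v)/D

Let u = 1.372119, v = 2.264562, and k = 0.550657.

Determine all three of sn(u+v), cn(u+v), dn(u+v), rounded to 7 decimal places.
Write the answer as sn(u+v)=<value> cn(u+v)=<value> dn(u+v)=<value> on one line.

sn u = 0.9586571640705287, cn u = 0.284563598825028, dn u = 0.8493119560068537
sn v = 0.8939127246120009, cn v = -0.4482410520877678, dn v = 0.8704599199999794
m = k² = 0.303223131649
D = 1 − m·sn²u·sn²v = 0.7773210259214475
sn(u+v) = (sn u·cn v·dn v + sn v·cn u·dn u)/D = -0.1580011458973217/0.7773210259214475 = -0.2032636975309202
cn(u+v) = (cn u·cn v − sn u·sn v·dn u·dn v)/D = -0.7610936967513953/0.7773210259214475 = -0.9791240316048108
dn(u+v) = (dn u·dn v − m·sn u·sn v·cn u·cn v)/D = 0.7724365380291861/0.7773210259214475 = 0.9937162539936814

sn(u+v)=-0.2032637 cn(u+v)=-0.9791240 dn(u+v)=0.9937163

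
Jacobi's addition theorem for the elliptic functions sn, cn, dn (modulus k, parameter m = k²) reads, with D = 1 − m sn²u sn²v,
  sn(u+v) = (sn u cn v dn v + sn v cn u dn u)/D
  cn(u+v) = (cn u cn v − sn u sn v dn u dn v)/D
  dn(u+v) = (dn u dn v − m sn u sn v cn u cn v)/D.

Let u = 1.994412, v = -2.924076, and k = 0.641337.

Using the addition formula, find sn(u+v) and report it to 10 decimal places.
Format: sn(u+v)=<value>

sn u = 0.9870982721061939, cn u = -0.1601155870144015, dn u = 0.7741005671686625
sn v = -0.5890300269730355, cn v = -0.8081111478776574, dn v = 0.9259007950561286
m = k² = 0.411313147569
D = 1 − m·sn²u·sn²v = 0.8609508802165739
sn(u+v) = (sn u·cn v·dn v + sn v·cn u·dn u)/D = -0.6655696242112114/0.8609508802165739 = -0.7730634110552114

sn(u+v)=-0.7730634111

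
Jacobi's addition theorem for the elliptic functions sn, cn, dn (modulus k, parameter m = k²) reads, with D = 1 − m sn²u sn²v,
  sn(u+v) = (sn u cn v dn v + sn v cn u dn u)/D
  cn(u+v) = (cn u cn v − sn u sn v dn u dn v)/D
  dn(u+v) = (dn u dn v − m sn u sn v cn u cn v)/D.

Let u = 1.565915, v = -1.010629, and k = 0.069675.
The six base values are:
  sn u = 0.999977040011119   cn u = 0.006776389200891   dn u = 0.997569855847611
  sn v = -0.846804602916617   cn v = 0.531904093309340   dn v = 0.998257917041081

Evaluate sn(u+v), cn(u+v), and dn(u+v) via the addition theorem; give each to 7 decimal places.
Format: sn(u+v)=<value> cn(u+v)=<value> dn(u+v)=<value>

sn(u+v)=0.5270757 cn(u+v)=0.8498183 dn(u+v)=0.9993254

m = k² = 0.004854605625
D = 1 − m·sn²u·sn²v = 0.9965190287868229
sn(u+v) = (sn u·cn v·dn v + sn v·cn u·dn u)/D = 0.5252409482909512/0.9965190287868229 = 0.5270756835726332
cn(u+v) = (cn u·cn v − sn u·sn v·dn u·dn v)/D = 0.846860154318678/0.9965190287868229 = 0.8498183475228347
dn(u+v) = (dn u·dn v − m·sn u·sn v·cn u·cn v)/D = 0.995846823353184/0.9965190287868229 = 0.9993254464649238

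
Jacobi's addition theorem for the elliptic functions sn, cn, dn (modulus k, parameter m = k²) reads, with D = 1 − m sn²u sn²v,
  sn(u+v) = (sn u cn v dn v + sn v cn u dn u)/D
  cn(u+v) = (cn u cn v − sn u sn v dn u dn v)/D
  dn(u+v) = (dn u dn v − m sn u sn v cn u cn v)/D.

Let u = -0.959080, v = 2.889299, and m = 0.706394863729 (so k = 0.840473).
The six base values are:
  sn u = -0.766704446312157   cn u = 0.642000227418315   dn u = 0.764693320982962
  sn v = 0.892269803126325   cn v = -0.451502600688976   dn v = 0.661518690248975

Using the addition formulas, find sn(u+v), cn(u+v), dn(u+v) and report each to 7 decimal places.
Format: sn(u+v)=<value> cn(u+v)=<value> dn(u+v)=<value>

sn(u+v)=0.9964699 cn(u+v)=0.0839506 dn(u+v)=0.5464280

m = k² = 0.706394863729
D = 1 − m·sn²u·sn²v = 0.6694052994759981
sn(u+v) = (sn u·cn v·dn v + sn v·cn u·dn u)/D = 0.6670422439592507/0.6694052994759981 = 0.9964699181219552
cn(u+v) = (cn u·cn v − sn u·sn v·dn u·dn v)/D = 0.05619697269745196/0.6694052994759981 = 0.08395059426843831
dn(u+v) = (dn u·dn v − m·sn u·sn v·cn u·cn v)/D = 0.36578182212173/0.6694052994759981 = 0.5464280345674875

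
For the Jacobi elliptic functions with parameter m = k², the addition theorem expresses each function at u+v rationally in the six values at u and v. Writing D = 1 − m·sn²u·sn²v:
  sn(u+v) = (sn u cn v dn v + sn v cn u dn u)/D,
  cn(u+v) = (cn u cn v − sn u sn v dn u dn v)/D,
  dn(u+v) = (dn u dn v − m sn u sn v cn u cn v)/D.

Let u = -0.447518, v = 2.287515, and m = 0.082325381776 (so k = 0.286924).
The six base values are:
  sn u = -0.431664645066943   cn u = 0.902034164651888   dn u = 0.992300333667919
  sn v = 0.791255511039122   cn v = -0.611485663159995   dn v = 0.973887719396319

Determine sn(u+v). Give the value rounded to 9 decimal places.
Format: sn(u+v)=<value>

m = k² = 0.082325381776
D = 1 − m·sn²u·sn²v = 0.9903958218188133
sn(u+v) = (sn u·cn v·dn v + sn v·cn u·dn u)/D = 0.9653081771417543/0.9903958218188133 = 0.9746690725825289

sn(u+v)=0.974669073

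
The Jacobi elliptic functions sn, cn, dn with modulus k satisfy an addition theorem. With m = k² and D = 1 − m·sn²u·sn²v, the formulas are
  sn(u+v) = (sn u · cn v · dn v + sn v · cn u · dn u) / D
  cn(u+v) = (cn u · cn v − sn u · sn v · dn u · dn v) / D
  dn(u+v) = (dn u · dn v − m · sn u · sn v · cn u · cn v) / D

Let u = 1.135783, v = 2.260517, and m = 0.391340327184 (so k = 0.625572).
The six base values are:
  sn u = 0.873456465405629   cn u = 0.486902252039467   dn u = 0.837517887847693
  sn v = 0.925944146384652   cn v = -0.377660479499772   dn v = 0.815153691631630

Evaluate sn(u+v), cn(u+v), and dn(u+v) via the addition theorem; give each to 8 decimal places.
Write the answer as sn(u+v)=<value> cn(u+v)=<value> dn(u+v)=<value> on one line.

sn(u+v)=0.14609215 cn(u+v)=-0.98927099 dn(u+v)=0.99581507

m = k² = 0.391340327184
D = 1 − m·sn²u·sn²v = 0.7440196004936953
sn(u+v) = (sn u·cn v·dn v + sn v·cn u·dn u)/D = 0.1086954195164748/0.7440196004936953 = 0.1460921452127737
cn(u+v) = (cn u·cn v − sn u·sn v·dn u·dn v)/D = -0.7360370042972945/0.7440196004936953 = -0.9892709866902647
dn(u+v) = (dn u·dn v − m·sn u·sn v·cn u·cn v)/D = 0.740905931691502/0.7440196004936953 = 0.9958150715382671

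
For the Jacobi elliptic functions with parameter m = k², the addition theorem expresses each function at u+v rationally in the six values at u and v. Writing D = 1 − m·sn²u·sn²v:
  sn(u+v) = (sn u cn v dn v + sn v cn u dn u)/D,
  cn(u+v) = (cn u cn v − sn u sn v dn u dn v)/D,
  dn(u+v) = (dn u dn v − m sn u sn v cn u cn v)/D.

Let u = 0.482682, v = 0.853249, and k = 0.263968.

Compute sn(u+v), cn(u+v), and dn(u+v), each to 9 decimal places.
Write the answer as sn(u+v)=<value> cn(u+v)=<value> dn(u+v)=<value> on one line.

sn u = 0.4630527468209148, cn u = 0.8863307247645236, dn u = 0.9925016656741525
sn v = 0.7493119096995353, cn v = 0.6622172317166289, dn v = 0.9802435354072086
m = k² = 0.069679105024
D = 1 − m·sn²u·sn²v = 0.9916114139435545
sn(u+v) = (sn u·cn v·dn v + sn v·cn u·dn u)/D = 0.9597415940167767/0.9916114139435545 = 0.967860575747072
cn(u+v) = (cn u·cn v − sn u·sn v·dn u·dn v)/D = 0.2493777635982643/0.9916114139435545 = 0.2514873871877998
dn(u+v) = (dn u·dn v − m·sn u·sn v·cn u·cn v)/D = 0.9587030296060218/0.9916114139435545 = 0.9668132255490497

sn(u+v)=0.967860576 cn(u+v)=0.251487387 dn(u+v)=0.966813226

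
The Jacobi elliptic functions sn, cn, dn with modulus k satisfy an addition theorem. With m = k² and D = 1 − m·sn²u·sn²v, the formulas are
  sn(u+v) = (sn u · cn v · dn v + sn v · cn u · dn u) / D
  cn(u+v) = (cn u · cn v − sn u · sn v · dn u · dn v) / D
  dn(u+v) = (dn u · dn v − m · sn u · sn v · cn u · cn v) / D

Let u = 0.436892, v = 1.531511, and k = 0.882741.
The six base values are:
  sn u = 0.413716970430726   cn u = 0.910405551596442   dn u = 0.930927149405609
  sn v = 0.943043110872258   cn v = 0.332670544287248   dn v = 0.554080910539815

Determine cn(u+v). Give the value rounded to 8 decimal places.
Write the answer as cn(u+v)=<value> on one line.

m = k² = 0.779231673081
D = 1 − m·sn²u·sn²v = 0.8813858879779646
cn(u+v) = (cn u·cn v − sn u·sn v·dn u·dn v)/D = 0.1016207277502174/0.8813858879779646 = 0.1152965223704126

cn(u+v)=0.11529652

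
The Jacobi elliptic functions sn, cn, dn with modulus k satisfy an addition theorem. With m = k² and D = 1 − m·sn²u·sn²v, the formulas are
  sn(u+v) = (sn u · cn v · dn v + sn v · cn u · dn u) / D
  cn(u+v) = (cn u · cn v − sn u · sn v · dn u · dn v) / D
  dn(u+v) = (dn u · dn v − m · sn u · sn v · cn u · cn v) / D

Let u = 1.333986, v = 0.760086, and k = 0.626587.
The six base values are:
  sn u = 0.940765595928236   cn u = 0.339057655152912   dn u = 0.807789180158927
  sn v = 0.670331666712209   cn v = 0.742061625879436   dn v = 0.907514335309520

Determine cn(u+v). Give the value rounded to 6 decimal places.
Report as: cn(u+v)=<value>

cn(u+v)=-0.249681

m = k² = 0.392611268569
D = 1 − m·sn²u·sn²v = 0.8438632676701157
cn(u+v) = (cn u·cn v − sn u·sn v·dn u·dn v)/D = -0.2106970426190539/0.8438632676701157 = -0.2496814954403488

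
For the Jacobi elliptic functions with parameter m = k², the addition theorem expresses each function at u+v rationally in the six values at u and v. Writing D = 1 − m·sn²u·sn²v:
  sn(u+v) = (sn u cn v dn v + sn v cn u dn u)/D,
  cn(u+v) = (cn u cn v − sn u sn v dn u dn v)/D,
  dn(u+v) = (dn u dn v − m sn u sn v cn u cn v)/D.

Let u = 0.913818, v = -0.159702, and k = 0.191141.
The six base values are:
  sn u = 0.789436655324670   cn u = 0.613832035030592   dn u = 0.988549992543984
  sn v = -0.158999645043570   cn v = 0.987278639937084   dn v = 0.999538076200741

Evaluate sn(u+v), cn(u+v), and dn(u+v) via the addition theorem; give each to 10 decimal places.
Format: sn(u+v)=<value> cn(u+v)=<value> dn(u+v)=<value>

m = k² = 0.036534881881
D = 1 − m·sn²u·sn²v = 0.9994243816996921
sn(u+v) = (sn u·cn v·dn v + sn v·cn u·dn u)/D = 0.6825523612301966/0.9994243816996921 = 0.6829454771449537
cn(u+v) = (cn u·cn v − sn u·sn v·dn u·dn v)/D = 0.7300488811818665/0.9994243816996921 = 0.7304693527090999
dn(u+v) = (dn u·dn v − m·sn u·sn v·cn u·cn v)/D = 0.9908724978784888/0.9994243816996921 = 0.9914431907227845

sn(u+v)=0.6829454771 cn(u+v)=0.7304693527 dn(u+v)=0.9914431907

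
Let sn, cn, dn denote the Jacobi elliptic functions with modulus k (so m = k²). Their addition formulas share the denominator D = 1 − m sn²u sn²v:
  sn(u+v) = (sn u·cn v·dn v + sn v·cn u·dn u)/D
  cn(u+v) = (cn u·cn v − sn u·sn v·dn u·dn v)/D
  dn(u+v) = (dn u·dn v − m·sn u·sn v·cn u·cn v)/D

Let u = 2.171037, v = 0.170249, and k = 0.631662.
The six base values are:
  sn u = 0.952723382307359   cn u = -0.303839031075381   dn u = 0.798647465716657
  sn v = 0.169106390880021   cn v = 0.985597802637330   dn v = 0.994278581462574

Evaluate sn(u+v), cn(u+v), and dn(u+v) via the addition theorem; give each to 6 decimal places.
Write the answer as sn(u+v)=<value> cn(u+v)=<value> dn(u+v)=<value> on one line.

m = k² = 0.398996882244
D = 1 − m·sn²u·sn²v = 0.9896432571818847
sn(u+v) = (sn u·cn v·dn v + sn v·cn u·dn u)/D = 0.8925942454272569/0.9896432571818847 = 0.9019353579682994
cn(u+v) = (cn u·cn v − sn u·sn v·dn u·dn v)/D = -0.4273982797294763/0.9896432571818847 = -0.4318710571994789
dn(u+v) = (dn u·dn v − m·sn u·sn v·cn u·cn v)/D = 0.8133284638921397/0.9896432571818847 = 0.8218400499268593

sn(u+v)=0.901935 cn(u+v)=-0.431871 dn(u+v)=0.821840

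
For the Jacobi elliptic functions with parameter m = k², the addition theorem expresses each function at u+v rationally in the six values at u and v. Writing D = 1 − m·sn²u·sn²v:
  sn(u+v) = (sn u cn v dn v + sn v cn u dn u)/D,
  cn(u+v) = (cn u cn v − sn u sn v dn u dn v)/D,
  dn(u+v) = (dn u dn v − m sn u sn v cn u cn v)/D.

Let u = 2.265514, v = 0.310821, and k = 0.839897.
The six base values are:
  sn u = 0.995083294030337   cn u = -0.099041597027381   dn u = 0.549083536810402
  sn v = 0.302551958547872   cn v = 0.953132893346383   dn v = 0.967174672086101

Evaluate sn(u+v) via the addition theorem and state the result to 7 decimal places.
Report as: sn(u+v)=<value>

m = k² = 0.705426970609
D = 1 − m·sn²u·sn²v = 0.9360602597539047
sn(u+v) = (sn u·cn v·dn v + sn v·cn u·dn u)/D = 0.9008601338694383/0.9360602597539047 = 0.962395448885181

sn(u+v)=0.9623954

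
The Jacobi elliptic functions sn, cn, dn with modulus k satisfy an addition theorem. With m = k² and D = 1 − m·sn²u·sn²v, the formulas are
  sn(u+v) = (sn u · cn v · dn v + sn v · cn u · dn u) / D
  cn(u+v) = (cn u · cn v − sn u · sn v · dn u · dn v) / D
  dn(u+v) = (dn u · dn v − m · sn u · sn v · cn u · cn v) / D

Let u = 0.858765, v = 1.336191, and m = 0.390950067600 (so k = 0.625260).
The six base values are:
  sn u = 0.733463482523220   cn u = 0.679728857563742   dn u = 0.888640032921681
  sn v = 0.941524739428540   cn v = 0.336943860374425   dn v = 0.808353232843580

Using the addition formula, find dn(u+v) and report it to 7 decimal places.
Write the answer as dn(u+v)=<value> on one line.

m = k² = 0.3909500676
D = 1 − m·sn²u·sn²v = 0.8135588569379671
dn(u+v) = (dn u·dn v − m·sn u·sn v·cn u·cn v)/D = 0.6565014081517043/0.8135588569379671 = 0.8069501088373767

dn(u+v)=0.8069501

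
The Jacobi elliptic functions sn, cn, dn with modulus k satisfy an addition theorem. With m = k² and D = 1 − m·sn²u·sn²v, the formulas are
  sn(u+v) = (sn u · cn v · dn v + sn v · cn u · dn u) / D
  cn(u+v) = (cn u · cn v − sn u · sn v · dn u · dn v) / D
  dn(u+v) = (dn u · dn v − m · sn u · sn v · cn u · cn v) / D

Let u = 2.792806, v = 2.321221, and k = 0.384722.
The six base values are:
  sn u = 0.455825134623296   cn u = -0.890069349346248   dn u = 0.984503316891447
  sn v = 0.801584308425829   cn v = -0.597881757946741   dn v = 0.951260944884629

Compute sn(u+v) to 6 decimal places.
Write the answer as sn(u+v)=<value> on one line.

m = k² = 0.148011017284
D = 1 − m·sn²u·sn²v = 0.9802399064949177
sn(u+v) = (sn u·cn v·dn v + sn v·cn u·dn u)/D = -0.9616559740500832/0.9802399064949177 = -0.9810414447303153

sn(u+v)=-0.981041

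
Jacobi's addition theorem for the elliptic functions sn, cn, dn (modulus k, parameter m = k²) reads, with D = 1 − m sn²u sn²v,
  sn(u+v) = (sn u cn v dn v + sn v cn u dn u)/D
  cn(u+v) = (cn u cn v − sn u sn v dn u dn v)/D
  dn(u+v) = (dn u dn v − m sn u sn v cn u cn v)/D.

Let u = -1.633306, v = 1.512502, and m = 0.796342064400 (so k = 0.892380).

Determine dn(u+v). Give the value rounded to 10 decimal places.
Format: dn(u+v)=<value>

dn(u+v)=0.9942229661

sn u = -0.9577275179418224, cn u = 0.2876769044900829, dn u = 0.5191932330666255
sn v = 0.9372209069161614, cn v = 0.3487362493909227, dn v = 0.5481848646773047
m = k² = 0.7963420644
D = 1 − m·sn²u·sn²v = 0.3583953178262873
dn(u+v) = (dn u·dn v − m·sn u·sn v·cn u·cn v)/D = 0.3563248559080972/0.3583953178262873 = 0.9942229660511536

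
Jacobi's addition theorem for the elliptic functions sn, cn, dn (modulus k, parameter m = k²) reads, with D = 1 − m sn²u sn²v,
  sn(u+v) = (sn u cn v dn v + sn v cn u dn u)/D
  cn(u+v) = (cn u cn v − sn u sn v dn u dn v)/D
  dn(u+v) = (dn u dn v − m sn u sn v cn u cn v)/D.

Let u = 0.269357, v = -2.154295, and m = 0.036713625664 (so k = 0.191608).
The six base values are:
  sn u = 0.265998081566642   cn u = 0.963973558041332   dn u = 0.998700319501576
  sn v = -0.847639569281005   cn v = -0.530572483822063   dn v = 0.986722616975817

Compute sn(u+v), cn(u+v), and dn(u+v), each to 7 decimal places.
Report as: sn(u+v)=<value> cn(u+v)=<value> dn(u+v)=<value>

m = k² = 0.036713625664
D = 1 − m·sn²u·sn²v = 0.9981335913928375
sn(u+v) = (sn u·cn v·dn v + sn v·cn u·dn u)/D = -0.955297568826307/0.9981335913928375 = -0.9570838784147568
cn(u+v) = (cn u·cn v − sn u·sn v·dn u·dn v)/D = -0.2892701527315099/0.9981335913928375 = -0.2898110585857051
dn(u+v) = (dn u·dn v − m·sn u·sn v·cn u·cn v)/D = 0.9812064268763294/0.9981335913928375 = 0.9830411834022265

sn(u+v)=-0.9570839 cn(u+v)=-0.2898111 dn(u+v)=0.9830412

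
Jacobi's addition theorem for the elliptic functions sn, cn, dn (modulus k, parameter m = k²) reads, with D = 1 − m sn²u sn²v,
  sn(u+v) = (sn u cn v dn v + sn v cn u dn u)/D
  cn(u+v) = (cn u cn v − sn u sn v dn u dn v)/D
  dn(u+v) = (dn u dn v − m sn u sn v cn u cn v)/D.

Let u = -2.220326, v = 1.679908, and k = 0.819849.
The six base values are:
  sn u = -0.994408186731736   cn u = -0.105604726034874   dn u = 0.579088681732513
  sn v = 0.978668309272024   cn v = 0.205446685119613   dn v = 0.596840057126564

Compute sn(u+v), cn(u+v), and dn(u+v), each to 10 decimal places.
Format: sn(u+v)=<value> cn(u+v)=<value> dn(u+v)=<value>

m = k² = 0.672152382801
D = 1 − m·sn²u·sn²v = 0.3633977406324864
sn(u+v) = (sn u·cn v·dn v + sn v·cn u·dn u)/D = -0.1817831224572198/0.3633977406324864 = -0.5002318455277955
cn(u+v) = (cn u·cn v − sn u·sn v·dn u·dn v)/D = 0.3146630170301227/0.3633977406324864 = 0.8658915063215805
dn(u+v) = (dn u·dn v − m·sn u·sn v·cn u·cn v)/D = 0.3314310980659918/0.3633977406324864 = 0.912034008492025

sn(u+v)=-0.5002318455 cn(u+v)=0.8658915063 dn(u+v)=0.9120340085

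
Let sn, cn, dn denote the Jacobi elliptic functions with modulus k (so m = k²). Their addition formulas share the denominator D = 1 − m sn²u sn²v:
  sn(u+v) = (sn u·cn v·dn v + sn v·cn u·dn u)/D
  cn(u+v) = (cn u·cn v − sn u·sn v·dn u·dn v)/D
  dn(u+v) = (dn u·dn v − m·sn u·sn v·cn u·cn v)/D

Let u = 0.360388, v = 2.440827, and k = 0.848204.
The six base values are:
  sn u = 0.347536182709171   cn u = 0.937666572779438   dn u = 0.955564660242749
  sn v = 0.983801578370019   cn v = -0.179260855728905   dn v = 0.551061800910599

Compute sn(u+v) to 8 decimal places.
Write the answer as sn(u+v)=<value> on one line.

sn(u+v)=0.92494794

m = k² = 0.719450025616
D = 1 − m·sn²u·sn²v = 0.9158961812413514
sn(u+v) = (sn u·cn v·dn v + sn v·cn u·dn u)/D = 0.8471562891738624/0.9158961812413514 = 0.9249479433637085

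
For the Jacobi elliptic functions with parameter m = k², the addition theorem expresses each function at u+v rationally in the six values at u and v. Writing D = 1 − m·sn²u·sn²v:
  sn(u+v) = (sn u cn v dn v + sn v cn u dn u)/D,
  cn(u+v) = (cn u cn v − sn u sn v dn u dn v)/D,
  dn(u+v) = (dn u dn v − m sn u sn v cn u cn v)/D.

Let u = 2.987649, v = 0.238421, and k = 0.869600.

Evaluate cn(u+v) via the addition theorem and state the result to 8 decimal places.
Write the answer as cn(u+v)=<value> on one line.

cn(u+v)=-0.56021599

sn u = 0.9052903109322853, cn u = -0.4247934238334278, dn u = 0.6166461440542688
sn v = 0.2345305656470564, cn v = 0.9721087458598815, dn v = 0.9789817685122099
m = k² = 0.75620416
D = 1 − m·sn²u·sn²v = 0.9659110433835132
cn(u+v) = (cn u·cn v − sn u·sn v·dn u·dn v)/D = -0.5411188150855315/0.9659110433835132 = -0.5602159937938315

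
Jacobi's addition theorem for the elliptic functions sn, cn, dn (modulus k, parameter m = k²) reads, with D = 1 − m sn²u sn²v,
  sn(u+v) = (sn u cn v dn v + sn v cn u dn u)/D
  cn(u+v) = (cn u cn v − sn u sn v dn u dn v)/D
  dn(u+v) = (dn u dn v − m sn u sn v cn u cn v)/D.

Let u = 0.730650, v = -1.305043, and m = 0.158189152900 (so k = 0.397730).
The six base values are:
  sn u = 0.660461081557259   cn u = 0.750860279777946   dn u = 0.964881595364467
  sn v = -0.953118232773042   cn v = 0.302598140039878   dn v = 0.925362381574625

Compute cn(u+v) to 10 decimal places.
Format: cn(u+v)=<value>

m = k² = 0.1581891529
D = 1 − m·sn²u·sn²v = 0.937314842957603
cn(u+v) = (cn u·cn v − sn u·sn v·dn u·dn v)/D = 0.7892652908977731/0.937314842957603 = 0.842049282402619

cn(u+v)=0.8420492824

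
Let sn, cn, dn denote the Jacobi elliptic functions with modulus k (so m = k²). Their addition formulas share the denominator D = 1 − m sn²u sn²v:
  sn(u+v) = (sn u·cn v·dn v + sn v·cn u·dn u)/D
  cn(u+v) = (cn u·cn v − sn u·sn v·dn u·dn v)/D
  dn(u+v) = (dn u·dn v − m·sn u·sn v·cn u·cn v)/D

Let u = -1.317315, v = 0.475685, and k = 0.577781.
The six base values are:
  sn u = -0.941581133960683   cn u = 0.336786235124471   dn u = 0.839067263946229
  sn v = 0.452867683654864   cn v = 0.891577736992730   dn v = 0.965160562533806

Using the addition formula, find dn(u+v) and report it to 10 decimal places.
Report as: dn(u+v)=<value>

dn(u+v)=0.9076732990

m = k² = 0.333830883961
D = 1 − m·sn²u·sn²v = 0.9393005619577321
dn(u+v) = (dn u·dn v − m·sn u·sn v·cn u·cn v)/D = 0.8525780398535128/0.9393005619577321 = 0.9076732990306443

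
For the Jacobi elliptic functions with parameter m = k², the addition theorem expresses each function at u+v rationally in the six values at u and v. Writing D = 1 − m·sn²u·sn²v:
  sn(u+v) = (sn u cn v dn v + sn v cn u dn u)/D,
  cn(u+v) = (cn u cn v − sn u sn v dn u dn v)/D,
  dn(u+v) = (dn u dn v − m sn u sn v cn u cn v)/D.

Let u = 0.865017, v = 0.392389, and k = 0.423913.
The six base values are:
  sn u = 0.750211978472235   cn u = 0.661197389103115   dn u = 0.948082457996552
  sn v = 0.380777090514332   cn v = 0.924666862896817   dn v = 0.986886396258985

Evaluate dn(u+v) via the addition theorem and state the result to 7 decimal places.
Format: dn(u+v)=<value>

dn(u+v)=0.9177223

m = k² = 0.179702231569
D = 1 − m·sn²u·sn²v = 0.9853356411095669
dn(u+v) = (dn u·dn v − m·sn u·sn v·cn u·cn v)/D = 0.9042644948377569/0.9853356411095669 = 0.9177223040663409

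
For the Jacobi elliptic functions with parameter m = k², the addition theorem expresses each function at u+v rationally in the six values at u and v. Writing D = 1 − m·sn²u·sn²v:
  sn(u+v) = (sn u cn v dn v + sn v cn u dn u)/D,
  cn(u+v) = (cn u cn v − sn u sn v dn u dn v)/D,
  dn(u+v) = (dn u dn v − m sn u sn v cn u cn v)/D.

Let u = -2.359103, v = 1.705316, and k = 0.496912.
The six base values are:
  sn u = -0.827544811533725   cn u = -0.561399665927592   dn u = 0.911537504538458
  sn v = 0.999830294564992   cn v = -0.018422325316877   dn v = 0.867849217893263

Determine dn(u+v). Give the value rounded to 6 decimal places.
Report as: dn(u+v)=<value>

m = k² = 0.246921535744
D = 1 − m·sn²u·sn²v = 0.8309580114770927
dn(u+v) = (dn u·dn v − m·sn u·sn v·cn u·cn v)/D = 0.7931900806238182/0.8309580114770927 = 0.9545489298717524

dn(u+v)=0.954549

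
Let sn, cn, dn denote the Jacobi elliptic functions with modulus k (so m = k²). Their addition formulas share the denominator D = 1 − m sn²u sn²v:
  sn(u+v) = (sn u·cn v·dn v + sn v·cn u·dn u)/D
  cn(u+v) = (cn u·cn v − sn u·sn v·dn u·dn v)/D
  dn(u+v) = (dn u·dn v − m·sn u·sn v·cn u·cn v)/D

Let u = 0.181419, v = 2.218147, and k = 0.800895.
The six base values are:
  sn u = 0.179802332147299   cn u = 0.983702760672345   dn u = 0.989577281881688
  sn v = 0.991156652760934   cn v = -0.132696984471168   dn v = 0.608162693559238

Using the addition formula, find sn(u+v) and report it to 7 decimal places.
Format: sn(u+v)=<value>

sn(u+v)=0.9700935

m = k² = 0.641432801025
D = 1 − m·sn²u·sn²v = 0.9796283406013666
sn(u+v) = (sn u·cn v·dn v + sn v·cn u·dn u)/D = 0.950331056637068/0.9796283406013666 = 0.9700934704009137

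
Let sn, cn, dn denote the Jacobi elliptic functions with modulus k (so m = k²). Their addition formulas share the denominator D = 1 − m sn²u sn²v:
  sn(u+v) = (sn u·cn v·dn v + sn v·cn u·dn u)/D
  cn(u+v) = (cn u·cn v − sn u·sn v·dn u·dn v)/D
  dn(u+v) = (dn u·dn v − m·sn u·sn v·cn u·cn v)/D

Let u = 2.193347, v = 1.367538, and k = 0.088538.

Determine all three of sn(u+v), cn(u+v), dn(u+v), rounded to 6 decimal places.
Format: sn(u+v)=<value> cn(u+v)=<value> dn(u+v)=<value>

sn u = 0.8154370016122533, cn u = -0.5788458312898332, dn u = 0.9973903798952658
sn v = 0.9789486104935505, cn v = 0.2041068788961968, dn v = 0.99623671452217
m = k² = 0.007838977444
D = 1 − m·sn²u·sn²v = 0.9950047177541892
sn(u+v) = (sn u·cn v·dn v + sn v·cn u·dn u)/D = -0.3993716000419666/0.9950047177541892 = -0.4013765893928447
cn(u+v) = (cn u·cn v − sn u·sn v·dn u·dn v)/D = -0.9113378700750964/0.9950047177541892 = -0.9159131145951387
dn(u+v) = (dn u·dn v − m·sn u·sn v·cn u·cn v)/D = 0.9943762314521726/0.9950047177541892 = 0.9993683584702642

sn(u+v)=-0.401377 cn(u+v)=-0.915913 dn(u+v)=0.999368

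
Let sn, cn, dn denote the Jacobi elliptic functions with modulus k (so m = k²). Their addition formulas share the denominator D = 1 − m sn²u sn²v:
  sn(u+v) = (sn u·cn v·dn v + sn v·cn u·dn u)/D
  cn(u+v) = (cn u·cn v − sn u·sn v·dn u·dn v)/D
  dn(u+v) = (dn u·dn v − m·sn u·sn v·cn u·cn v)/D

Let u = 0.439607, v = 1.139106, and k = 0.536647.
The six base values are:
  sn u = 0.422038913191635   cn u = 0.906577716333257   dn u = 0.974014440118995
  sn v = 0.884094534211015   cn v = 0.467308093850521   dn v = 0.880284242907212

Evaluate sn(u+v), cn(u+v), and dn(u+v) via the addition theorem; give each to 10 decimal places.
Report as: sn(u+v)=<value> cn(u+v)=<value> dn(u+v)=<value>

sn(u+v)=0.9941438032 cn(u+v)=0.1080652516 dn(u+v)=0.8457973593

m = k² = 0.287990002609
D = 1 − m·sn²u·sn²v = 0.9599059603997874
sn(u+v) = (sn u·cn v·dn v + sn v·cn u·dn u)/D = 0.954284562168221/0.9599059603997874 = 0.9941438031812771
cn(u+v) = (cn u·cn v − sn u·sn v·dn u·dn v)/D = 0.1037324790913869/0.9599059603997874 = 0.1080652515671262
dn(u+v) = (dn u·dn v − m·sn u·sn v·cn u·cn v)/D = 0.8118859265036671/0.9599059603997874 = 0.8457973593220819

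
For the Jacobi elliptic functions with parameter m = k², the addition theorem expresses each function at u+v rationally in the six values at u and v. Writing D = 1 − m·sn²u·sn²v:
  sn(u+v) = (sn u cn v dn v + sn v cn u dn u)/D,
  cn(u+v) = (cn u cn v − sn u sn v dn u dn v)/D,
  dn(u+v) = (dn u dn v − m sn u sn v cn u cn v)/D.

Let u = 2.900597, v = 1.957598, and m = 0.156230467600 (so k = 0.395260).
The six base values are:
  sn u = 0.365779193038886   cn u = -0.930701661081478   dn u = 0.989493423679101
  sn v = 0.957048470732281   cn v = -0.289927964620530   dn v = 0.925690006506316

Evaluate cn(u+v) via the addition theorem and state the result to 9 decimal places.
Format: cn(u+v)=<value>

m = k² = 0.1562304676
D = 1 − m·sn²u·sn²v = 0.9808542847783806
cn(u+v) = (cn u·cn v − sn u·sn v·dn u·dn v)/D = -0.05081369038215592/0.9808542847783806 = -0.05180554458569453

cn(u+v)=-0.051805545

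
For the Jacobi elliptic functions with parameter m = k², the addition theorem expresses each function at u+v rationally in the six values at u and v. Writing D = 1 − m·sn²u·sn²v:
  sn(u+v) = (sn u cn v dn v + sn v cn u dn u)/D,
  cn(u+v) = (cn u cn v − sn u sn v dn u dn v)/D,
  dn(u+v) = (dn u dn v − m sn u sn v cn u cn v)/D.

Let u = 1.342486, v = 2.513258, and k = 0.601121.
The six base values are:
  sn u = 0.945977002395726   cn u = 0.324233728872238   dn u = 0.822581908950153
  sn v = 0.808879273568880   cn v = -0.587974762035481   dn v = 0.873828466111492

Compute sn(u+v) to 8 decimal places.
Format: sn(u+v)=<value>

m = k² = 0.361346456641
D = 1 − m·sn²u·sn²v = 0.7884308350492557
sn(u+v) = (sn u·cn v·dn v + sn v·cn u·dn u)/D = -0.2702974378362684/0.7884308350492557 = -0.3428296127197791

sn(u+v)=-0.34282961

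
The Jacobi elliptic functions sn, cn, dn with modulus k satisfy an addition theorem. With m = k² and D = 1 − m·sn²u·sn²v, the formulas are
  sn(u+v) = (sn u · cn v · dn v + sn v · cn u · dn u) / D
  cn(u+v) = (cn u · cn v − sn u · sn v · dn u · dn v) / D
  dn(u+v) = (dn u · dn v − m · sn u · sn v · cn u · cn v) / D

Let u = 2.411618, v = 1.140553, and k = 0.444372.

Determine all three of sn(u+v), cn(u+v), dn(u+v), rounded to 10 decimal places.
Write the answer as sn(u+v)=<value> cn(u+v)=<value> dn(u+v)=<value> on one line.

sn(u+v)=-0.2328908750 cn(u+v)=-0.9725028742 dn(u+v)=0.9946304750

sn u = 0.7735616879957294, cn u = -0.6337210071200084, dn u = 0.9390615096131263
sn v = 0.8925660080600803, cn v = 0.4509167564592079, dn v = 0.9179779836342702
m = k² = 0.197466474384
D = 1 − m·sn²u·sn²v = 0.905862217503154
sn(u+v) = (sn u·cn v·dn v + sn v·cn u·dn u)/D = -0.2109670444456342/0.905862217503154 = -0.2328908749800018
cn(u+v) = (cn u·cn v − sn u·sn v·dn u·dn v)/D = -0.8809536101620818/0.905862217503154 = -0.9725028742122304
dn(u+v) = (dn u·dn v − m·sn u·sn v·cn u·cn v)/D = 0.9009981676971652/0.905862217503154 = 0.9946304750192632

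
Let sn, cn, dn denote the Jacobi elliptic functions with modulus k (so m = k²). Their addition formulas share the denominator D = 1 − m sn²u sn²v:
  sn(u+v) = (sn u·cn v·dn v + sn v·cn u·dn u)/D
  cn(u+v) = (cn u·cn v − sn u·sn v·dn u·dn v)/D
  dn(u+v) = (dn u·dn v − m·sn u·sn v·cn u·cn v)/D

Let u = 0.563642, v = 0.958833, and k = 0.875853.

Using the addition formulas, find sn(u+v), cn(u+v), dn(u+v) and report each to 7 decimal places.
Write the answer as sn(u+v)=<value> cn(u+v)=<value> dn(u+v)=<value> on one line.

sn u = 0.516153888664192, cn u = 0.8564958629303663, dn u = 0.8919799638974222
sn v = 0.7619159335352972, cn v = 0.6476759299410752, dn v = 0.7447654224035888
m = k² = 0.767118477609
D = 1 − m·sn²u·sn²v = 0.8813589551837551
sn(u+v) = (sn u·cn v·dn v + sn v·cn u·dn u)/D = 0.831061778329702/0.8813589551837551 = 0.9429322450765062
cn(u+v) = (cn u·cn v − sn u·sn v·dn u·dn v)/D = 0.2934790085884742/0.8813589551837551 = 0.3329846560954118
dn(u+v) = (dn u·dn v − m·sn u·sn v·cn u·cn v)/D = 0.4969635173743018/0.8813589551837551 = 0.5638605184089716

sn(u+v)=0.9429322 cn(u+v)=0.3329847 dn(u+v)=0.5638605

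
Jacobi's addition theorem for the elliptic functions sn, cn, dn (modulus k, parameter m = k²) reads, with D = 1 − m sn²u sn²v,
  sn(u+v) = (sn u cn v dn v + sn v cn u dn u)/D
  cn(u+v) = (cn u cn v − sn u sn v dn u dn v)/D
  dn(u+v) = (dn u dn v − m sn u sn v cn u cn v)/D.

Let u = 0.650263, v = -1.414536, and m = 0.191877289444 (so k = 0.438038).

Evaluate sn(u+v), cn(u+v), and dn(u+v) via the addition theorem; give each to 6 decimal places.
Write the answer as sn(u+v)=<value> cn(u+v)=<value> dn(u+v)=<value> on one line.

sn u = 0.598963439450013, cn u = 0.8007763721553044, dn u = 0.9649676888634801
sn v = -0.9765345613269364, cn v = 0.2153607451092418, dn v = 0.9038927078543111
m = k² = 0.191877289444
D = 1 − m·sn²u·sn²v = 0.9343553345278922
sn(u+v) = (sn u·cn v·dn v + sn v·cn u·dn u)/D = -0.6379950090942545/0.9343553345278922 = -0.682818394156885
cn(u+v) = (cn u·cn v − sn u·sn v·dn u·dn v)/D = 0.6826289325332992/0.9343553345278922 = 0.7305881470438819
dn(u+v) = (dn u·dn v − m·sn u·sn v·cn u·cn v)/D = 0.891582084668606/0.9343553345278922 = 0.9542216453648242

sn(u+v)=-0.682818 cn(u+v)=0.730588 dn(u+v)=0.954222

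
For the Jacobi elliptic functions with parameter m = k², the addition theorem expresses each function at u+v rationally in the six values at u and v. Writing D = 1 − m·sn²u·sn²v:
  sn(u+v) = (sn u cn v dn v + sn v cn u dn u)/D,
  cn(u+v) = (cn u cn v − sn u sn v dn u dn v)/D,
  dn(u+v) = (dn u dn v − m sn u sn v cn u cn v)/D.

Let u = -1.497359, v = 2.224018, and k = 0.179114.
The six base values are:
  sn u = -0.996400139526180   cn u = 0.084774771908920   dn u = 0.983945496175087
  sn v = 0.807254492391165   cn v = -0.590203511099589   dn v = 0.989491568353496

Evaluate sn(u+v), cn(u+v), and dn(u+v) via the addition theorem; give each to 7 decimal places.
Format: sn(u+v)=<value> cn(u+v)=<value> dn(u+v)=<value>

m = k² = 0.032081824996
D = 1 − m·sn²u·sn²v = 0.9792438134225934
sn(u+v) = (sn u·cn v·dn v + sn v·cn u·dn u)/D = 0.6492352027551859/0.9792438134225934 = 0.6629964814237819
cn(u+v) = (cn u·cn v − sn u·sn v·dn u·dn v)/D = 0.7330839635606932/0.9792438134225934 = 0.7486225120978428
dn(u+v) = (dn u·dn v − m·sn u·sn v·cn u·cn v)/D = 0.9723146369459081/0.9792438134225934 = 0.9929239517455138

sn(u+v)=0.6629965 cn(u+v)=0.7486225 dn(u+v)=0.9929240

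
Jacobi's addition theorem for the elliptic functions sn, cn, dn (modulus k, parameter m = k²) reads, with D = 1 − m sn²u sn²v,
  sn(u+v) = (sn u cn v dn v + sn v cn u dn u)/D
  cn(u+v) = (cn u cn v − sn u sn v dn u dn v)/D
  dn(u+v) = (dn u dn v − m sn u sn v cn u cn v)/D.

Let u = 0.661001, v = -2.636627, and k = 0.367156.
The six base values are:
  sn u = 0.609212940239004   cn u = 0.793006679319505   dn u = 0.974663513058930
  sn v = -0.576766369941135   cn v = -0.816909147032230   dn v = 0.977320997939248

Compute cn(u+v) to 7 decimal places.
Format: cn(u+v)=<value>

m = k² = 0.134803528336
D = 1 − m·sn²u·sn²v = 0.983356703203031
cn(u+v) = (cn u·cn v − sn u·sn v·dn u·dn v)/D = -0.313110344661063/0.983356703203031 = -0.3184097323394316

cn(u+v)=-0.3184097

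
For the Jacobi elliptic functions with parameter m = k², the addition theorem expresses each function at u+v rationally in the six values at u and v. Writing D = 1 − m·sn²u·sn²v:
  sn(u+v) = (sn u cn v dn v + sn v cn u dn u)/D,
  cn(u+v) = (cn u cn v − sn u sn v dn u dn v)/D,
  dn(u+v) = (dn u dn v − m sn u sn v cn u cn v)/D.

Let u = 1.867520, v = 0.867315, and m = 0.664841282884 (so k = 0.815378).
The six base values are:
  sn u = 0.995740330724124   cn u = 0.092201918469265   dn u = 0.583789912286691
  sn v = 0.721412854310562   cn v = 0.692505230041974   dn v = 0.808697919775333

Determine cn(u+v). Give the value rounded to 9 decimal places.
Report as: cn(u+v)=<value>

cn(u+v)=-0.419045117

m = k² = 0.664841282884
D = 1 − m·sn²u·sn²v = 0.6569338037360131
cn(u+v) = (cn u·cn v − sn u·sn v·dn u·dn v)/D = -0.2752849028483147/0.6569338037360131 = -0.4190451173052088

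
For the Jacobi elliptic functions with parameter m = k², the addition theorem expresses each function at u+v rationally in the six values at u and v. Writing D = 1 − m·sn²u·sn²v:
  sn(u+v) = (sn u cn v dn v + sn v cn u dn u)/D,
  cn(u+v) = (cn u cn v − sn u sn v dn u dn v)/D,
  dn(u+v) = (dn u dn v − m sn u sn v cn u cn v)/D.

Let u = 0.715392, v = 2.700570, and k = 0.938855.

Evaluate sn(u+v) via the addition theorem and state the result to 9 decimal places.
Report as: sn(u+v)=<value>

sn u = 0.6190352920183996, cn u = 0.7853631690088953, dn u = 0.8137719075417705
sn v = 0.9975467593249598, cn v = -0.07000330678097066, dn v = 0.3505293079540659
m = k² = 0.881448711025
D = 1 − m·sn²u·sn²v = 0.6638799727649377
sn(u+v) = (sn u·cn v·dn v + sn v·cn u·dn u)/D = 0.6223485837206329/0.6638799727649377 = 0.9374414190093215

sn(u+v)=0.937441419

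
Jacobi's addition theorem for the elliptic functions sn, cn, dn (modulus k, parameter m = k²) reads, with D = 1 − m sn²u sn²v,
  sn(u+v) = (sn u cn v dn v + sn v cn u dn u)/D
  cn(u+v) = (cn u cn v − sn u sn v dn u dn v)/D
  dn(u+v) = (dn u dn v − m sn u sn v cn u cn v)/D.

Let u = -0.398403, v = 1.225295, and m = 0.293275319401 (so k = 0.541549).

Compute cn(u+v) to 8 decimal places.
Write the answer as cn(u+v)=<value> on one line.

sn u = -0.3851909694418516, cn u = 0.9228368854030741, dn u = 0.9780010889491437
sn v = 0.9163231185828411, cn v = 0.4004396862832362, dn v = 0.8681888894177625
m = k² = 0.293275319401
D = 1 − m·sn²u·sn²v = 0.9634636635616943
cn(u+v) = (cn u·cn v − sn u·sn v·dn u·dn v)/D = 0.6692346884429987/0.9634636635616943 = 0.6946133141845728

cn(u+v)=0.69461331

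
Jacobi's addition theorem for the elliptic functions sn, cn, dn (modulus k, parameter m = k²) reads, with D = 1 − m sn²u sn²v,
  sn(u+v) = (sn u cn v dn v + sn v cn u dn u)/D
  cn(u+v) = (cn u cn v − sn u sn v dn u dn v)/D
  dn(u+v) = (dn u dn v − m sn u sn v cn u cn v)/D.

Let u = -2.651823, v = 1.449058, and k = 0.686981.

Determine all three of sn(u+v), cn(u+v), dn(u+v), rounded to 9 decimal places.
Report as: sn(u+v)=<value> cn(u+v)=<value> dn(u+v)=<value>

sn(u+v)=-0.891465595 cn(u+v)=0.453088394 dn(u+v)=0.790532627

sn u = -0.8102412637342894, cn u = -0.5860964891058995, dn u = 0.8307669841517544
sn v = 0.9608619330443071, cn v = 0.2770276983017355, dn v = 0.7511831030046829
m = k² = 0.471942894361
D = 1 − m·sn²u·sn²v = 0.7139511923182312
sn(u+v) = (sn u·cn v·dn v + sn v·cn u·dn u)/D = -0.6364629243647482/0.7139511923182312 = -0.8914655948652805
cn(u+v) = (cn u·cn v − sn u·sn v·dn u·dn v)/D = 0.323482999432268/0.7139511923182312 = 0.4530883944347854
dn(u+v) = (dn u·dn v − m·sn u·sn v·cn u·cn v)/D = 0.5644017116580791/0.7139511923182312 = 0.7905326270629814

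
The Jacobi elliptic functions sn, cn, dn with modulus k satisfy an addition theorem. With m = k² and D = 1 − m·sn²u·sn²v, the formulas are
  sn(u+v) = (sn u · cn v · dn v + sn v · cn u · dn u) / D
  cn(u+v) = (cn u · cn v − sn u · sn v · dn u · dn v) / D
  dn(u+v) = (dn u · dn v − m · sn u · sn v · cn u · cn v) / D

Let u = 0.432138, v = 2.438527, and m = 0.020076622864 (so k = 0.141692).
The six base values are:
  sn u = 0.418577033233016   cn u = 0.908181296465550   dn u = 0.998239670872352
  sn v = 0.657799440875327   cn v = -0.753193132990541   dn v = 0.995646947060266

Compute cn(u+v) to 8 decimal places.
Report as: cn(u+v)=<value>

m = k² = 0.020076622864
D = 1 − m·sn²u·sn²v = 0.9984779516385068
cn(u+v) = (cn u·cn v − sn u·sn v·dn u·dn v)/D = -0.9576945072878794/0.9984779516385068 = -0.9591543866504998

cn(u+v)=-0.95915439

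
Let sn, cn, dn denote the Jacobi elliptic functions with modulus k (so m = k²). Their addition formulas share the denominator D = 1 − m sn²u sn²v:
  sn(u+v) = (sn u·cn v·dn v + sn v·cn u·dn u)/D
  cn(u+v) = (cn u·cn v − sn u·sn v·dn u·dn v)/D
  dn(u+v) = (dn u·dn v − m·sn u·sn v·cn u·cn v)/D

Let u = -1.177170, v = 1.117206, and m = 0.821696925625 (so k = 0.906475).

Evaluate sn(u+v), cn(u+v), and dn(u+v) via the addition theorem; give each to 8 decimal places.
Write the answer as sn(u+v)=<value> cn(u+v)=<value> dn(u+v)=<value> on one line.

sn u = -0.8463025620204635, cn u = 0.5327025187828565, dn u = 0.6414652232139717
sn v = 0.824810459232743, cn v = 0.5654093263647777, dn v = 0.6640703877112042
m = k² = 0.821696925625
D = 1 − m·sn²u·sn²v = 0.5996209983592568
sn(u+v) = (sn u·cn v·dn v + sn v·cn u·dn u)/D = -0.03591647147421613/0.5996209983592568 = -0.05989862191700155
cn(u+v) = (cn u·cn v − sn u·sn v·dn u·dn v)/D = 0.5985443582143212/0.5996209983592568 = 0.9982044655742851
dn(u+v) = (dn u·dn v − m·sn u·sn v·cn u·cn v)/D = 0.5987364682849332/0.5996209983592568 = 0.9985248514032297

sn(u+v)=-0.05989862 cn(u+v)=0.99820447 dn(u+v)=0.99852485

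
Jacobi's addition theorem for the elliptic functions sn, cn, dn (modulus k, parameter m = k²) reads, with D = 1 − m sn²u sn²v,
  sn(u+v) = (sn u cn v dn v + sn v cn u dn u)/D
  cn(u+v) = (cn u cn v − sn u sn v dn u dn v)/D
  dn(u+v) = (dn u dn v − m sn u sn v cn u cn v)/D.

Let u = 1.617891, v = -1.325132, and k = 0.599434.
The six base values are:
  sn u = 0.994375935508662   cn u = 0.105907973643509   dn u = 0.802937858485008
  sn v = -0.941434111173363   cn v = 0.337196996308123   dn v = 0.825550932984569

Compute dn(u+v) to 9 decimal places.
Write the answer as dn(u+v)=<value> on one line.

dn(u+v)=0.985071293

m = k² = 0.359321120356
D = 1 − m·sn²u·sn²v = 0.6851064126376987
dn(u+v) = (dn u·dn v − m·sn u·sn v·cn u·cn v)/D = 0.6748786600539189/0.6851064126376987 = 0.9850712934587747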